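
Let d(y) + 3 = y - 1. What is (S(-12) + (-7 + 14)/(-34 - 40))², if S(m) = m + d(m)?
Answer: 4322241/5476 ≈ 789.31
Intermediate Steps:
d(y) = -4 + y (d(y) = -3 + (y - 1) = -3 + (-1 + y) = -4 + y)
S(m) = -4 + 2*m (S(m) = m + (-4 + m) = -4 + 2*m)
(S(-12) + (-7 + 14)/(-34 - 40))² = ((-4 + 2*(-12)) + (-7 + 14)/(-34 - 40))² = ((-4 - 24) + 7/(-74))² = (-28 + 7*(-1/74))² = (-28 - 7/74)² = (-2079/74)² = 4322241/5476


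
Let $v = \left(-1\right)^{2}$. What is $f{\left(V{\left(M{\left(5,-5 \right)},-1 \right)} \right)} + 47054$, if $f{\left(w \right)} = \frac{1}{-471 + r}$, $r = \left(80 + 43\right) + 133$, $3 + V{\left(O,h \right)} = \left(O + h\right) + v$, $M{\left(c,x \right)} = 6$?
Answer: $\frac{10116609}{215} \approx 47054.0$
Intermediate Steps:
$v = 1$
$V{\left(O,h \right)} = -2 + O + h$ ($V{\left(O,h \right)} = -3 + \left(\left(O + h\right) + 1\right) = -3 + \left(1 + O + h\right) = -2 + O + h$)
$r = 256$ ($r = 123 + 133 = 256$)
$f{\left(w \right)} = - \frac{1}{215}$ ($f{\left(w \right)} = \frac{1}{-471 + 256} = \frac{1}{-215} = - \frac{1}{215}$)
$f{\left(V{\left(M{\left(5,-5 \right)},-1 \right)} \right)} + 47054 = - \frac{1}{215} + 47054 = \frac{10116609}{215}$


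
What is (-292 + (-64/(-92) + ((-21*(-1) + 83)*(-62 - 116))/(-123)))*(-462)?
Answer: 61341896/943 ≈ 65050.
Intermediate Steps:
(-292 + (-64/(-92) + ((-21*(-1) + 83)*(-62 - 116))/(-123)))*(-462) = (-292 + (-64*(-1/92) + ((21 + 83)*(-178))*(-1/123)))*(-462) = (-292 + (16/23 + (104*(-178))*(-1/123)))*(-462) = (-292 + (16/23 - 18512*(-1/123)))*(-462) = (-292 + (16/23 + 18512/123))*(-462) = (-292 + 427744/2829)*(-462) = -398324/2829*(-462) = 61341896/943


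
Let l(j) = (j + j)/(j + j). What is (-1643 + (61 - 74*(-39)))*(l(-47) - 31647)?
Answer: -41266384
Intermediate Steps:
l(j) = 1 (l(j) = (2*j)/((2*j)) = (2*j)*(1/(2*j)) = 1)
(-1643 + (61 - 74*(-39)))*(l(-47) - 31647) = (-1643 + (61 - 74*(-39)))*(1 - 31647) = (-1643 + (61 + 2886))*(-31646) = (-1643 + 2947)*(-31646) = 1304*(-31646) = -41266384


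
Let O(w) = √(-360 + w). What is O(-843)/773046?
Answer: I*√1203/773046 ≈ 4.4867e-5*I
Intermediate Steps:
O(-843)/773046 = √(-360 - 843)/773046 = √(-1203)*(1/773046) = (I*√1203)*(1/773046) = I*√1203/773046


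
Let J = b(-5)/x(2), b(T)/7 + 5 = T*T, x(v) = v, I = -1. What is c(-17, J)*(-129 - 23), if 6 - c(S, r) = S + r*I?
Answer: -14136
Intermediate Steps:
b(T) = -35 + 7*T**2 (b(T) = -35 + 7*(T*T) = -35 + 7*T**2)
J = 70 (J = (-35 + 7*(-5)**2)/2 = (-35 + 7*25)*(1/2) = (-35 + 175)*(1/2) = 140*(1/2) = 70)
c(S, r) = 6 + r - S (c(S, r) = 6 - (S + r*(-1)) = 6 - (S - r) = 6 + (r - S) = 6 + r - S)
c(-17, J)*(-129 - 23) = (6 + 70 - 1*(-17))*(-129 - 23) = (6 + 70 + 17)*(-152) = 93*(-152) = -14136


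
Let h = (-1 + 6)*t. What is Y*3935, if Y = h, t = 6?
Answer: 118050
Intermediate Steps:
h = 30 (h = (-1 + 6)*6 = 5*6 = 30)
Y = 30
Y*3935 = 30*3935 = 118050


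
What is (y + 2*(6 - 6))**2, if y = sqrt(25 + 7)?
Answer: 32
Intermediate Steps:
y = 4*sqrt(2) (y = sqrt(32) = 4*sqrt(2) ≈ 5.6569)
(y + 2*(6 - 6))**2 = (4*sqrt(2) + 2*(6 - 6))**2 = (4*sqrt(2) + 2*0)**2 = (4*sqrt(2) + 0)**2 = (4*sqrt(2))**2 = 32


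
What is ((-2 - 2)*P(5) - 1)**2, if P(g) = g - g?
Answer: 1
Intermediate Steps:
P(g) = 0
((-2 - 2)*P(5) - 1)**2 = ((-2 - 2)*0 - 1)**2 = (-4*0 - 1)**2 = (0 - 1)**2 = (-1)**2 = 1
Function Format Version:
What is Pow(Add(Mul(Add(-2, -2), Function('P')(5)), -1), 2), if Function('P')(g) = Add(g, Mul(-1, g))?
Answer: 1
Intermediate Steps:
Function('P')(g) = 0
Pow(Add(Mul(Add(-2, -2), Function('P')(5)), -1), 2) = Pow(Add(Mul(Add(-2, -2), 0), -1), 2) = Pow(Add(Mul(-4, 0), -1), 2) = Pow(Add(0, -1), 2) = Pow(-1, 2) = 1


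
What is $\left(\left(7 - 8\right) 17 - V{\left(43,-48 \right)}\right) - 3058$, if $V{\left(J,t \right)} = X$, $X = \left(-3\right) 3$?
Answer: $-3066$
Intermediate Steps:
$X = -9$
$V{\left(J,t \right)} = -9$
$\left(\left(7 - 8\right) 17 - V{\left(43,-48 \right)}\right) - 3058 = \left(\left(7 - 8\right) 17 - -9\right) - 3058 = \left(\left(-1\right) 17 + 9\right) - 3058 = \left(-17 + 9\right) - 3058 = -8 - 3058 = -3066$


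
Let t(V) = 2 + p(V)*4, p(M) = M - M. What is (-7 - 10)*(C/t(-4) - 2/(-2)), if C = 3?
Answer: -85/2 ≈ -42.500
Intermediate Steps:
p(M) = 0
t(V) = 2 (t(V) = 2 + 0*4 = 2 + 0 = 2)
(-7 - 10)*(C/t(-4) - 2/(-2)) = (-7 - 10)*(3/2 - 2/(-2)) = -17*(3*(1/2) - 2*(-1/2)) = -17*(3/2 + 1) = -17*5/2 = -85/2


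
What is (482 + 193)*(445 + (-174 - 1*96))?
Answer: 118125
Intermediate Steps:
(482 + 193)*(445 + (-174 - 1*96)) = 675*(445 + (-174 - 96)) = 675*(445 - 270) = 675*175 = 118125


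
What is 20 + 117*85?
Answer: 9965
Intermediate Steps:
20 + 117*85 = 20 + 9945 = 9965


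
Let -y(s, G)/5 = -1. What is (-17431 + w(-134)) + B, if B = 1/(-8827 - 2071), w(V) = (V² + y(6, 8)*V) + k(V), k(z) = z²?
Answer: 194104277/10898 ≈ 17811.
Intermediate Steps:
y(s, G) = 5 (y(s, G) = -5*(-1) = 5)
w(V) = 2*V² + 5*V (w(V) = (V² + 5*V) + V² = 2*V² + 5*V)
B = -1/10898 (B = 1/(-10898) = -1/10898 ≈ -9.1760e-5)
(-17431 + w(-134)) + B = (-17431 - 134*(5 + 2*(-134))) - 1/10898 = (-17431 - 134*(5 - 268)) - 1/10898 = (-17431 - 134*(-263)) - 1/10898 = (-17431 + 35242) - 1/10898 = 17811 - 1/10898 = 194104277/10898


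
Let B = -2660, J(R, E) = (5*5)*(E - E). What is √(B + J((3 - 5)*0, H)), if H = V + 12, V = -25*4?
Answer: 2*I*√665 ≈ 51.575*I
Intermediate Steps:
V = -100
H = -88 (H = -100 + 12 = -88)
J(R, E) = 0 (J(R, E) = 25*0 = 0)
√(B + J((3 - 5)*0, H)) = √(-2660 + 0) = √(-2660) = 2*I*√665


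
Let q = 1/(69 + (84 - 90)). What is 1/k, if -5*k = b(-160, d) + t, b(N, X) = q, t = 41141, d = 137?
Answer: -315/2591884 ≈ -0.00012153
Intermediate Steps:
q = 1/63 (q = 1/(69 - 6) = 1/63 ≈ 0.015873)
b(N, X) = 1/63
k = -2591884/315 (k = -(1/63 + 41141)/5 = -⅕*2591884/63 = -2591884/315 ≈ -8228.2)
1/k = 1/(-2591884/315) = -315/2591884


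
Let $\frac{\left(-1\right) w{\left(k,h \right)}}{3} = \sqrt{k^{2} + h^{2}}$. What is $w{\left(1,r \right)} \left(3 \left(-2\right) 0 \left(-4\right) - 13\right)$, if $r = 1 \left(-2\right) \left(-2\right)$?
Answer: $39 \sqrt{17} \approx 160.8$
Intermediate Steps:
$r = 4$ ($r = \left(-2\right) \left(-2\right) = 4$)
$w{\left(k,h \right)} = - 3 \sqrt{h^{2} + k^{2}}$ ($w{\left(k,h \right)} = - 3 \sqrt{k^{2} + h^{2}} = - 3 \sqrt{h^{2} + k^{2}}$)
$w{\left(1,r \right)} \left(3 \left(-2\right) 0 \left(-4\right) - 13\right) = - 3 \sqrt{4^{2} + 1^{2}} \left(3 \left(-2\right) 0 \left(-4\right) - 13\right) = - 3 \sqrt{16 + 1} \left(3 \cdot 0 \left(-4\right) - 13\right) = - 3 \sqrt{17} \left(3 \cdot 0 - 13\right) = - 3 \sqrt{17} \left(0 - 13\right) = - 3 \sqrt{17} \left(-13\right) = 39 \sqrt{17}$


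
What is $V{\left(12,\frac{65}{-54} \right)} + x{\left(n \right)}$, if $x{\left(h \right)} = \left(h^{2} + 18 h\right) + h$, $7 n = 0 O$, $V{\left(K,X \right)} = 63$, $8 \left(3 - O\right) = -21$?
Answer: $63$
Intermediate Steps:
$O = \frac{45}{8}$ ($O = 3 - - \frac{21}{8} = 3 + \frac{21}{8} = \frac{45}{8} \approx 5.625$)
$n = 0$ ($n = \frac{0 \cdot \frac{45}{8}}{7} = \frac{1}{7} \cdot 0 = 0$)
$x{\left(h \right)} = h^{2} + 19 h$
$V{\left(12,\frac{65}{-54} \right)} + x{\left(n \right)} = 63 + 0 \left(19 + 0\right) = 63 + 0 \cdot 19 = 63 + 0 = 63$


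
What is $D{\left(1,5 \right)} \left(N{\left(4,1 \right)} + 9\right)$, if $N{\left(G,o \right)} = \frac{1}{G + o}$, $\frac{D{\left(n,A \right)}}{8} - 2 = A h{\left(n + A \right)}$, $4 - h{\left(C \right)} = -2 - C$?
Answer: $\frac{22816}{5} \approx 4563.2$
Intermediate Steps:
$h{\left(C \right)} = 6 + C$ ($h{\left(C \right)} = 4 - \left(-2 - C\right) = 4 + \left(2 + C\right) = 6 + C$)
$D{\left(n,A \right)} = 16 + 8 A \left(6 + A + n\right)$ ($D{\left(n,A \right)} = 16 + 8 A \left(6 + \left(n + A\right)\right) = 16 + 8 A \left(6 + \left(A + n\right)\right) = 16 + 8 A \left(6 + A + n\right)$)
$D{\left(1,5 \right)} \left(N{\left(4,1 \right)} + 9\right) = \left(16 + 8 \cdot 5 \left(6 + 5 + 1\right)\right) \left(\frac{1}{4 + 1} + 9\right) = \left(16 + 8 \cdot 5 \cdot 12\right) \left(\frac{1}{5} + 9\right) = \left(16 + 480\right) \left(\frac{1}{5} + 9\right) = 496 \cdot \frac{46}{5} = \frac{22816}{5}$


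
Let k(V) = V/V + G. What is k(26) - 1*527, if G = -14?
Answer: -540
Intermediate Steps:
k(V) = -13 (k(V) = V/V - 14 = 1 - 14 = -13)
k(26) - 1*527 = -13 - 1*527 = -13 - 527 = -540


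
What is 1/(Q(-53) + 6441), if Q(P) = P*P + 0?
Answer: 1/9250 ≈ 0.00010811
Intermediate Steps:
Q(P) = P² (Q(P) = P² + 0 = P²)
1/(Q(-53) + 6441) = 1/((-53)² + 6441) = 1/(2809 + 6441) = 1/9250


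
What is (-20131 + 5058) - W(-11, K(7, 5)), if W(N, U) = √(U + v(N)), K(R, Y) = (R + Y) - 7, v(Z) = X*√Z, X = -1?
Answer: -15073 - √(5 - I*√11) ≈ -15075.0 + 0.70711*I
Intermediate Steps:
v(Z) = -√Z
K(R, Y) = -7 + R + Y
W(N, U) = √(U - √N)
(-20131 + 5058) - W(-11, K(7, 5)) = (-20131 + 5058) - √((-7 + 7 + 5) - √(-11)) = -15073 - √(5 - I*√11)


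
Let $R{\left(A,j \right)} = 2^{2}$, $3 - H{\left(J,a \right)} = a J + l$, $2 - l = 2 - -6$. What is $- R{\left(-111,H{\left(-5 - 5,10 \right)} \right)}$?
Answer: $-4$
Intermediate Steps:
$l = -6$ ($l = 2 - \left(2 - -6\right) = 2 - \left(2 + 6\right) = 2 - 8 = -6$)
$H{\left(J,a \right)} = 9 - J a$ ($H{\left(J,a \right)} = 3 - \left(a J - 6\right) = 3 - \left(J a - 6\right) = 3 - \left(-6 + J a\right) = 9 - J a$)
$R{\left(A,j \right)} = 4$
$- R{\left(-111,H{\left(-5 - 5,10 \right)} \right)} = \left(-1\right) 4 = -4$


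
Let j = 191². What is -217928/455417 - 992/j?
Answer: -8402005032/16614067577 ≈ -0.50572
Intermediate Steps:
j = 36481
-217928/455417 - 992/j = -217928/455417 - 992/36481 = -8402005032/16614067577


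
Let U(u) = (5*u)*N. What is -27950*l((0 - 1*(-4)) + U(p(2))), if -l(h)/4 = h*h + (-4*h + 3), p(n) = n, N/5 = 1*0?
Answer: 335400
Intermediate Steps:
N = 0 (N = 5*(1*0) = 5*0 = 0)
U(u) = 0 (U(u) = (5*u)*0 = 0)
l(h) = -12 - 4*h² + 16*h (l(h) = -4*(h*h + (-4*h + 3)) = -4*(h² + (3 - 4*h)) = -4*(3 + h² - 4*h) = -12 - 4*h² + 16*h)
-27950*l((0 - 1*(-4)) + U(p(2))) = -27950*(-12 - 4*((0 - 1*(-4)) + 0)² + 16*((0 - 1*(-4)) + 0)) = -27950*(-12 - 4*((0 + 4) + 0)² + 16*((0 + 4) + 0)) = -27950*(-12 - 4*(4 + 0)² + 16*(4 + 0)) = -27950*(-12 - 4*4² + 16*4) = -27950*(-12 - 4*16 + 64) = -27950*(-12 - 64 + 64) = -27950*(-12) = 335400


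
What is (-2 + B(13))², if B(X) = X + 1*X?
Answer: 576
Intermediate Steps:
B(X) = 2*X (B(X) = X + X = 2*X)
(-2 + B(13))² = (-2 + 2*13)² = (-2 + 26)² = 24² = 576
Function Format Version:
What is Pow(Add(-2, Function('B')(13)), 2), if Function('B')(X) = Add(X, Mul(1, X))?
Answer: 576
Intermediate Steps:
Function('B')(X) = Mul(2, X) (Function('B')(X) = Add(X, X) = Mul(2, X))
Pow(Add(-2, Function('B')(13)), 2) = Pow(Add(-2, Mul(2, 13)), 2) = Pow(Add(-2, 26), 2) = Pow(24, 2) = 576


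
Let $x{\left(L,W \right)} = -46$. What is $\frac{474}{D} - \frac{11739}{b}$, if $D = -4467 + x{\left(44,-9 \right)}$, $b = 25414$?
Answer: $- \frac{65024343}{114693382} \approx -0.56694$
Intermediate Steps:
$D = -4513$ ($D = -4467 - 46 = -4513$)
$\frac{474}{D} - \frac{11739}{b} = \frac{474}{-4513} - \frac{11739}{25414} = 474 \left(- \frac{1}{4513}\right) - \frac{11739}{25414} = - \frac{474}{4513} - \frac{11739}{25414} = - \frac{65024343}{114693382}$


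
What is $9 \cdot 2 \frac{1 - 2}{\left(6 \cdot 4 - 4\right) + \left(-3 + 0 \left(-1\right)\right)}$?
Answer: $- \frac{18}{17} \approx -1.0588$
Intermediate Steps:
$9 \cdot 2 \frac{1 - 2}{\left(6 \cdot 4 - 4\right) + \left(-3 + 0 \left(-1\right)\right)} = 18 \left(- \frac{1}{\left(24 - 4\right) + \left(-3 + 0\right)}\right) = 18 \left(- \frac{1}{20 - 3}\right) = 18 \left(- \frac{1}{17}\right) = - \frac{18}{17}$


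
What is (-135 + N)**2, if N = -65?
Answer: 40000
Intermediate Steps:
(-135 + N)**2 = (-135 - 65)**2 = (-200)**2 = 40000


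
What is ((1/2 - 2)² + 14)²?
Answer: 4225/16 ≈ 264.06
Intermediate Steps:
((1/2 - 2)² + 14)² = ((½ - 2)² + 14)² = ((-3/2)² + 14)² = (9/4 + 14)² = (65/4)² = 4225/16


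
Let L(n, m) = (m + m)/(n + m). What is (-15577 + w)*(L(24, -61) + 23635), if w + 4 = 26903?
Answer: 267632802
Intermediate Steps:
L(n, m) = 2*m/(m + n) (L(n, m) = (2*m)/(m + n) = 2*m/(m + n))
w = 26899 (w = -4 + 26903 = 26899)
(-15577 + w)*(L(24, -61) + 23635) = (-15577 + 26899)*(2*(-61)/(-61 + 24) + 23635) = 11322*(2*(-61)/(-37) + 23635) = 11322*(2*(-61)*(-1/37) + 23635) = 11322*(122/37 + 23635) = 11322*(874617/37) = 267632802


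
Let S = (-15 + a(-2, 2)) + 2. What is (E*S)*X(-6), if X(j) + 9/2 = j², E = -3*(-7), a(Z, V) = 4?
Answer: -11907/2 ≈ -5953.5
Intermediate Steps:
E = 21
X(j) = -9/2 + j²
S = -9 (S = (-15 + 4) + 2 = -11 + 2 = -9)
(E*S)*X(-6) = (21*(-9))*(-9/2 + (-6)²) = -189*(-9/2 + 36) = -189*63/2 = -11907/2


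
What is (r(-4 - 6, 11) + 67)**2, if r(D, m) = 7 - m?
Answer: 3969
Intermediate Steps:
(r(-4 - 6, 11) + 67)**2 = ((7 - 1*11) + 67)**2 = ((7 - 11) + 67)**2 = (-4 + 67)**2 = 63**2 = 3969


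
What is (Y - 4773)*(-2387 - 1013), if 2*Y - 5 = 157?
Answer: 15952800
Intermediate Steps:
Y = 81 (Y = 5/2 + (½)*157 = 5/2 + 157/2 = 81)
(Y - 4773)*(-2387 - 1013) = (81 - 4773)*(-2387 - 1013) = -4692*(-3400) = 15952800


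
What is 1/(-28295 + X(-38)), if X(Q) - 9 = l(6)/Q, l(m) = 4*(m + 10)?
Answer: -19/537466 ≈ -3.5351e-5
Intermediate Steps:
l(m) = 40 + 4*m (l(m) = 4*(10 + m) = 40 + 4*m)
X(Q) = 9 + 64/Q (X(Q) = 9 + (40 + 4*6)/Q = 9 + (40 + 24)/Q = 9 + 64/Q)
1/(-28295 + X(-38)) = 1/(-28295 + (9 + 64/(-38))) = 1/(-28295 + (9 + 64*(-1/38))) = 1/(-28295 + (9 - 32/19)) = 1/(-28295 + 139/19) = 1/(-537466/19) = -19/537466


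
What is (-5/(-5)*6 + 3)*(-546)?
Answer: -4914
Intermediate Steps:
(-5/(-5)*6 + 3)*(-546) = (-5*(-1/5)*6 + 3)*(-546) = (1*6 + 3)*(-546) = (6 + 3)*(-546) = 9*(-546) = -4914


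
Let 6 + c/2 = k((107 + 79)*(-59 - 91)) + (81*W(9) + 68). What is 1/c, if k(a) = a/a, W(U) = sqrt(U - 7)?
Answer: -7/2034 + sqrt(2)/226 ≈ 0.0028161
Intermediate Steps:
W(U) = sqrt(-7 + U)
k(a) = 1
c = 126 + 162*sqrt(2) (c = -12 + 2*(1 + (81*sqrt(-7 + 9) + 68)) = -12 + 2*(1 + (81*sqrt(2) + 68)) = -12 + 2*(1 + (68 + 81*sqrt(2))) = -12 + 2*(69 + 81*sqrt(2)) = -12 + (138 + 162*sqrt(2)) = 126 + 162*sqrt(2) ≈ 355.10)
1/c = 1/(126 + 162*sqrt(2))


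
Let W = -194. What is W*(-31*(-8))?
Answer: -48112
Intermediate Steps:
W*(-31*(-8)) = -(-6014)*(-8) = -194*248 = -48112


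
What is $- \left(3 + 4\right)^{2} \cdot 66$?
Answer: $-3234$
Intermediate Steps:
$- \left(3 + 4\right)^{2} \cdot 66 = - 7^{2} \cdot 66 = \left(-1\right) 49 \cdot 66 = \left(-49\right) 66 = -3234$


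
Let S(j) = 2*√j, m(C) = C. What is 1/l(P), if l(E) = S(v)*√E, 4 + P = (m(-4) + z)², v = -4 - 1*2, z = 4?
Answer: -√6/24 ≈ -0.10206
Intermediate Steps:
v = -6 (v = -4 - 2 = -6)
P = -4 (P = -4 + (-4 + 4)² = -4 + 0² = -4 + 0 = -4)
l(E) = 2*I*√6*√E (l(E) = (2*√(-6))*√E = (2*(I*√6))*√E = (2*I*√6)*√E = 2*I*√6*√E)
1/l(P) = 1/(2*I*√6*√(-4)) = 1/(2*I*√6*(2*I)) = 1/(-4*√6) = -√6/24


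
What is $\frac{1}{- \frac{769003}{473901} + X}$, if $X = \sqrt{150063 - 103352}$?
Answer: $\frac{364431290703}{10489865807428502} + \frac{224582157801 \sqrt{46711}}{10489865807428502} \approx 0.0046619$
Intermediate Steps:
$X = \sqrt{46711} \approx 216.13$
$\frac{1}{- \frac{769003}{473901} + X} = \frac{1}{- \frac{769003}{473901} + \sqrt{46711}}$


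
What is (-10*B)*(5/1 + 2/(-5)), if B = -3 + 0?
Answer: 138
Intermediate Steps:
B = -3
(-10*B)*(5/1 + 2/(-5)) = (-10*(-3))*(5/1 + 2/(-5)) = 30*(5*1 + 2*(-⅕)) = 30*(5 - ⅖) = 30*(23/5) = 138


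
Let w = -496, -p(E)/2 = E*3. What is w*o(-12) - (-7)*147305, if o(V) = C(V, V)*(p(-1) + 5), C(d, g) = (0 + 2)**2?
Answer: 1009311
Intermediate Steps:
C(d, g) = 4 (C(d, g) = 2**2 = 4)
p(E) = -6*E (p(E) = -2*E*3 = -6*E)
o(V) = 44 (o(V) = 4*(-6*(-1) + 5) = 4*(6 + 5) = 4*11 = 44)
w*o(-12) - (-7)*147305 = -496*44 - (-7)*147305 = -21824 - 1*(-1031135) = -21824 + 1031135 = 1009311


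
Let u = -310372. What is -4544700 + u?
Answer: -4855072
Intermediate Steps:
-4544700 + u = -4544700 - 310372 = -4855072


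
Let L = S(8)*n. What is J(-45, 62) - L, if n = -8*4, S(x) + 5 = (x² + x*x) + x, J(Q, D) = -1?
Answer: 4191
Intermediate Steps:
S(x) = -5 + x + 2*x² (S(x) = -5 + ((x² + x*x) + x) = -5 + ((x² + x²) + x) = -5 + (2*x² + x) = -5 + (x + 2*x²) = -5 + x + 2*x²)
n = -32
L = -4192 (L = (-5 + 8 + 2*8²)*(-32) = (-5 + 8 + 2*64)*(-32) = (-5 + 8 + 128)*(-32) = 131*(-32) = -4192)
J(-45, 62) - L = -1 - 1*(-4192) = -1 + 4192 = 4191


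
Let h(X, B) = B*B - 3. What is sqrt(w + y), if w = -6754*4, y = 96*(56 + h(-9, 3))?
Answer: 2*I*sqrt(5266) ≈ 145.13*I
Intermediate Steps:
h(X, B) = -3 + B**2 (h(X, B) = B**2 - 3 = -3 + B**2)
y = 5952 (y = 96*(56 + (-3 + 3**2)) = 96*(56 + (-3 + 9)) = 96*(56 + 6) = 96*62 = 5952)
w = -27016
sqrt(w + y) = sqrt(-27016 + 5952) = sqrt(-21064) = 2*I*sqrt(5266)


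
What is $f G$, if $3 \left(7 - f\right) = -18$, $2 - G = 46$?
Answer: $-572$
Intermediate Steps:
$G = -44$ ($G = 2 - 46 = -44$)
$f = 13$ ($f = 7 - -6 = 7 + 6 = 13$)
$f G = 13 \left(-44\right) = -572$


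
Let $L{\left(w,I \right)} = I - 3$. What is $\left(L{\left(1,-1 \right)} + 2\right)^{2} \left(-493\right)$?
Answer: $-1972$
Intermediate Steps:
$L{\left(w,I \right)} = -3 + I$
$\left(L{\left(1,-1 \right)} + 2\right)^{2} \left(-493\right) = \left(\left(-3 - 1\right) + 2\right)^{2} \left(-493\right) = \left(-4 + 2\right)^{2} \left(-493\right) = \left(-2\right)^{2} \left(-493\right) = 4 \left(-493\right) = -1972$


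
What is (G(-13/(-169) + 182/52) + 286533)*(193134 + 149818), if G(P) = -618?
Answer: 98055121080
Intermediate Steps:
(G(-13/(-169) + 182/52) + 286533)*(193134 + 149818) = (-618 + 286533)*(193134 + 149818) = 285915*342952 = 98055121080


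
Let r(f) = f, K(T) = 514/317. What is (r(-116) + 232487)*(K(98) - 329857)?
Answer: -24297677261505/317 ≈ -7.6649e+10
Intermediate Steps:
K(T) = 514/317 (K(T) = 514*(1/317) = 514/317)
(r(-116) + 232487)*(K(98) - 329857) = (-116 + 232487)*(514/317 - 329857) = 232371*(-104564155/317) = -24297677261505/317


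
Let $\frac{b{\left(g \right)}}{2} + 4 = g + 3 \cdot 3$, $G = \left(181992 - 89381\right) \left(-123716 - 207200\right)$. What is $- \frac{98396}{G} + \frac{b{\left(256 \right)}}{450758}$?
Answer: $\frac{2005225722380}{1726767221518801} \approx 0.0011613$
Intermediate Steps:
$G = -30646461676$ ($G = 92611 \left(-330916\right) = -30646461676$)
$b{\left(g \right)} = 10 + 2 g$ ($b{\left(g \right)} = -8 + 2 \left(g + 3 \cdot 3\right) = -8 + 2 \left(g + 9\right) = -8 + 2 \left(9 + g\right) = -8 + \left(18 + 2 g\right) = 10 + 2 g$)
$- \frac{98396}{G} + \frac{b{\left(256 \right)}}{450758} = - \frac{98396}{-30646461676} + \frac{10 + 2 \cdot 256}{450758} = \left(-98396\right) \left(- \frac{1}{30646461676}\right) + \left(10 + 512\right) \frac{1}{450758} = \frac{24599}{7661615419} + 522 \cdot \frac{1}{450758} = \frac{24599}{7661615419} + \frac{261}{225379} = \frac{2005225722380}{1726767221518801}$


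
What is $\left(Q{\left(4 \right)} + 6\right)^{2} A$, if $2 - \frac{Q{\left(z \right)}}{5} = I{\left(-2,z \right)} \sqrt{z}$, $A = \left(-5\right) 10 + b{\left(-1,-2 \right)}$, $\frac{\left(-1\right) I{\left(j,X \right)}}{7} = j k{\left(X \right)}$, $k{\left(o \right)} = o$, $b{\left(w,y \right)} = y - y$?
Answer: $-14796800$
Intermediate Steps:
$b{\left(w,y \right)} = 0$
$I{\left(j,X \right)} = - 7 X j$ ($I{\left(j,X \right)} = - 7 j X = - 7 X j$)
$A = -50$ ($A = \left(-5\right) 10 + 0 = -50 + 0 = -50$)
$Q{\left(z \right)} = 10 - 70 z^{\frac{3}{2}}$ ($Q{\left(z \right)} = 10 - 5 \left(-7\right) z \left(-2\right) \sqrt{z} = 10 - 5 \cdot 14 z \sqrt{z} = 10 - 5 \cdot 14 z^{\frac{3}{2}} = 10 - 70 z^{\frac{3}{2}}$)
$\left(Q{\left(4 \right)} + 6\right)^{2} A = \left(\left(10 - 70 \cdot 4^{\frac{3}{2}}\right) + 6\right)^{2} \left(-50\right) = \left(\left(10 - 560\right) + 6\right)^{2} \left(-50\right) = \left(-550 + 6\right)^{2} \left(-50\right) = \left(-544\right)^{2} \left(-50\right) = 295936 \left(-50\right) = -14796800$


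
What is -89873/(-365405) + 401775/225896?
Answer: 15192049553/7503957080 ≈ 2.0245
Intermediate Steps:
-89873/(-365405) + 401775/225896 = -89873*(-1/365405) + 401775*(1/225896) = 89873/365405 + 36525/20536 = 15192049553/7503957080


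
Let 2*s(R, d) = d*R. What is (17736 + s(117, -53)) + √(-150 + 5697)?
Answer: 29271/2 + 43*√3 ≈ 14710.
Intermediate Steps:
s(R, d) = R*d/2 (s(R, d) = (d*R)/2 = (R*d)/2 = R*d/2)
(17736 + s(117, -53)) + √(-150 + 5697) = (17736 + (½)*117*(-53)) + √(-150 + 5697) = (17736 - 6201/2) + √5547 = 29271/2 + 43*√3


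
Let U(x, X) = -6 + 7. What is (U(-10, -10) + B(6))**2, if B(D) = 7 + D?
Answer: 196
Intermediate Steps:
U(x, X) = 1
(U(-10, -10) + B(6))**2 = (1 + (7 + 6))**2 = (1 + 13)**2 = 14**2 = 196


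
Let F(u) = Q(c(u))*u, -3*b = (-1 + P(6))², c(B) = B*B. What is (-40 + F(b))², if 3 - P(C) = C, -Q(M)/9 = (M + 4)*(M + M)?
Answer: 5716804488256/729 ≈ 7.8420e+9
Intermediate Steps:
c(B) = B²
Q(M) = -18*M*(4 + M) (Q(M) = -9*(M + 4)*(M + M) = -9*(4 + M)*2*M = -18*M*(4 + M))
P(C) = 3 - C
b = -16/3 (b = -(-1 + (3 - 1*6))²/3 = -(-1 + (3 - 6))²/3 = -(-1 - 3)²/3 = -⅓*(-4)² = -⅓*16 = -16/3 ≈ -5.3333)
F(u) = -18*u³*(4 + u²) (F(u) = (-18*u²*(4 + u²))*u = -18*u³*(4 + u²))
(-40 + F(b))² = (-40 + 18*(-16/3)³*(-4 - (-16/3)²))² = (-40 + 18*(-4096/27)*(-4 - 1*256/9))² = (-40 + 18*(-4096/27)*(-4 - 256/9))² = (-40 + 18*(-4096/27)*(-292/9))² = (-40 + 2392064/27)² = (2390984/27)² = 5716804488256/729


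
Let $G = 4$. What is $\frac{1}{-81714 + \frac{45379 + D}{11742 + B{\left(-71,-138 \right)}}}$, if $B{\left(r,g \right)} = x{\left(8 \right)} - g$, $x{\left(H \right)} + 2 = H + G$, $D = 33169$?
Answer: $- \frac{5945}{485750456} \approx -1.2239 \cdot 10^{-5}$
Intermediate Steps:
$x{\left(H \right)} = 2 + H$ ($x{\left(H \right)} = -2 + \left(H + 4\right) = -2 + \left(4 + H\right) = 2 + H$)
$B{\left(r,g \right)} = 10 - g$ ($B{\left(r,g \right)} = \left(2 + 8\right) - g = 10 - g$)
$\frac{1}{-81714 + \frac{45379 + D}{11742 + B{\left(-71,-138 \right)}}} = \frac{1}{-81714 + \frac{45379 + 33169}{11742 + \left(10 - -138\right)}} = \frac{1}{-81714 + \frac{78548}{11742 + \left(10 + 138\right)}} = \frac{1}{-81714 + \frac{78548}{11742 + 148}} = \frac{1}{-81714 + \frac{78548}{11890}} = \frac{1}{-81714 + 78548 \cdot \frac{1}{11890}} = \frac{1}{-81714 + \frac{39274}{5945}} = \frac{1}{- \frac{485750456}{5945}} = - \frac{5945}{485750456}$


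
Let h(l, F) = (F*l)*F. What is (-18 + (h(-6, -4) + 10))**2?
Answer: 10816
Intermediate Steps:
h(l, F) = l*F**2
(-18 + (h(-6, -4) + 10))**2 = (-18 + (-6*(-4)**2 + 10))**2 = (-18 + (-6*16 + 10))**2 = (-18 + (-96 + 10))**2 = (-18 - 86)**2 = (-104)**2 = 10816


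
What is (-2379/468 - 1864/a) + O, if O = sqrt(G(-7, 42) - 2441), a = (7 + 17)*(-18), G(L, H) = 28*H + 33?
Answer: -83/108 + 4*I*sqrt(77) ≈ -0.76852 + 35.1*I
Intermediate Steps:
G(L, H) = 33 + 28*H
a = -432 (a = 24*(-18) = -432)
O = 4*I*sqrt(77) (O = sqrt((33 + 28*42) - 2441) = sqrt((33 + 1176) - 2441) = sqrt(1209 - 2441) = sqrt(-1232) = 4*I*sqrt(77) ≈ 35.1*I)
(-2379/468 - 1864/a) + O = (-2379/468 - 1864/(-432)) + 4*I*sqrt(77) = (-2379*1/468 - 1864*(-1/432)) + 4*I*sqrt(77) = (-61/12 + 233/54) + 4*I*sqrt(77) = -83/108 + 4*I*sqrt(77)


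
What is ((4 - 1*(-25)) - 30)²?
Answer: 1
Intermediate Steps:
((4 - 1*(-25)) - 30)² = ((4 + 25) - 30)² = (29 - 30)² = (-1)² = 1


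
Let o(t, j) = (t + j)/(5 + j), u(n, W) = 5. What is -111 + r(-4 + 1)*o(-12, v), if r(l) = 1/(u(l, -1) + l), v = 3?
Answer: -1785/16 ≈ -111.56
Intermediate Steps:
o(t, j) = (j + t)/(5 + j)
r(l) = 1/(5 + l)
-111 + r(-4 + 1)*o(-12, v) = -111 + ((3 - 12)/(5 + 3))/(5 + (-4 + 1)) = -111 + (-9/8)/(5 - 3) = -111 + ((⅛)*(-9))/2 = -111 + (½)*(-9/8) = -111 - 9/16 = -1785/16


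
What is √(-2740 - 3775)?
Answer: I*√6515 ≈ 80.716*I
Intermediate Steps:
√(-2740 - 3775) = √(-6515) = I*√6515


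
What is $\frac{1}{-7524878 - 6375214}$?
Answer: $- \frac{1}{13900092} \approx -7.1942 \cdot 10^{-8}$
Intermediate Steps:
$\frac{1}{-7524878 - 6375214} = \frac{1}{-13900092} = - \frac{1}{13900092}$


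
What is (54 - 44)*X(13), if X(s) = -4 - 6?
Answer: -100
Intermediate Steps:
X(s) = -10
(54 - 44)*X(13) = (54 - 44)*(-10) = 10*(-10) = -100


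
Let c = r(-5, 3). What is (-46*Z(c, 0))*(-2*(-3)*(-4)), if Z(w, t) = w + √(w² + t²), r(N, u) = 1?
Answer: 2208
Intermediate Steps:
c = 1
Z(w, t) = w + √(t² + w²)
(-46*Z(c, 0))*(-2*(-3)*(-4)) = (-46*(1 + √(0² + 1²)))*(-2*(-3)*(-4)) = (-46*(1 + √(0 + 1)))*(6*(-4)) = -46*(1 + √1)*(-24) = -46*(1 + 1)*(-24) = -46*2*(-24) = -92*(-24) = 2208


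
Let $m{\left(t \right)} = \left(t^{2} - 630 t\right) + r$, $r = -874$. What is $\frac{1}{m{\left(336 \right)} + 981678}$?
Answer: $\frac{1}{882020} \approx 1.1338 \cdot 10^{-6}$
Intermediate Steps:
$m{\left(t \right)} = -874 + t^{2} - 630 t$ ($m{\left(t \right)} = \left(t^{2} - 630 t\right) - 874 = -874 + t^{2} - 630 t$)
$\frac{1}{m{\left(336 \right)} + 981678} = \frac{1}{\left(-874 + 336^{2} - 211680\right) + 981678} = \frac{1}{\left(-874 + 112896 - 211680\right) + 981678} = \frac{1}{-99658 + 981678} = \frac{1}{882020}$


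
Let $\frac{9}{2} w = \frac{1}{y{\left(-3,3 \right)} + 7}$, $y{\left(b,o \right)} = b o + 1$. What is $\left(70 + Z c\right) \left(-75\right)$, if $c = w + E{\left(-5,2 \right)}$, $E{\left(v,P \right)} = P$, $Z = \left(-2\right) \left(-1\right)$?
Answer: $- \frac{16550}{3} \approx -5516.7$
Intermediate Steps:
$Z = 2$
$y{\left(b,o \right)} = 1 + b o$
$w = - \frac{2}{9}$ ($w = \frac{2}{9 \left(\left(1 - 9\right) + 7\right)} = \frac{2}{9 \left(-8 + 7\right)} = \frac{2}{9 \left(-1\right)} = \frac{2}{9} \left(-1\right) = - \frac{2}{9} \approx -0.22222$)
$c = \frac{16}{9}$ ($c = - \frac{2}{9} + 2 = \frac{16}{9} \approx 1.7778$)
$\left(70 + Z c\right) \left(-75\right) = \left(70 + 2 \cdot \frac{16}{9}\right) \left(-75\right) = \left(70 + \frac{32}{9}\right) \left(-75\right) = \frac{662}{9} \left(-75\right) = - \frac{16550}{3}$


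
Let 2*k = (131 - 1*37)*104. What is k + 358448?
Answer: 363336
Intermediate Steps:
k = 4888 (k = ((131 - 1*37)*104)/2 = ((131 - 37)*104)/2 = (94*104)/2 = (½)*9776 = 4888)
k + 358448 = 4888 + 358448 = 363336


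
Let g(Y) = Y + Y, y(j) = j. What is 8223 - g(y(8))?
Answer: 8207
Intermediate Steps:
g(Y) = 2*Y
8223 - g(y(8)) = 8223 - 2*8 = 8223 - 1*16 = 8223 - 16 = 8207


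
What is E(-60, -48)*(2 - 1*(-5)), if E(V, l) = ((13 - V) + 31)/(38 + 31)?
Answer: 728/69 ≈ 10.551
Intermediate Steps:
E(V, l) = 44/69 - V/69 (E(V, l) = (44 - V)/69 = (44 - V)*(1/69) = 44/69 - V/69)
E(-60, -48)*(2 - 1*(-5)) = (44/69 - 1/69*(-60))*(2 - 1*(-5)) = (44/69 + 20/23)*(2 + 5) = (104/69)*7 = 728/69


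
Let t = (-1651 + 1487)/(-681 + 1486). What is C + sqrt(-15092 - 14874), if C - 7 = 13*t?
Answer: 3503/805 + I*sqrt(29966) ≈ 4.3516 + 173.11*I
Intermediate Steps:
t = -164/805 ≈ -0.20373
C = 3503/805 (C = 7 + 13*(-164/805) = 7 - 2132/805 = 3503/805 ≈ 4.3516)
C + sqrt(-15092 - 14874) = 3503/805 + sqrt(-15092 - 14874) = 3503/805 + sqrt(-29966) = 3503/805 + I*sqrt(29966)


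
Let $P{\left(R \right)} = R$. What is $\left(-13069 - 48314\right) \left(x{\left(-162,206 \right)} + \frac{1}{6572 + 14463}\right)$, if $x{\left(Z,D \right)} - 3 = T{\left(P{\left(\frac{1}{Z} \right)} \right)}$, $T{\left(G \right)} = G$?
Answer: $- \frac{29820846451}{162270} \approx -1.8377 \cdot 10^{5}$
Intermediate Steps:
$x{\left(Z,D \right)} = 3 + \frac{1}{Z}$
$\left(-13069 - 48314\right) \left(x{\left(-162,206 \right)} + \frac{1}{6572 + 14463}\right) = \left(-13069 - 48314\right) \left(\left(3 + \frac{1}{-162}\right) + \frac{1}{6572 + 14463}\right) = - 61383 \left(\left(3 - \frac{1}{162}\right) + \frac{1}{21035}\right) = - 61383 \left(\frac{485}{162} + \frac{1}{21035}\right) = \left(-61383\right) \frac{10202137}{3407670} = - \frac{29820846451}{162270}$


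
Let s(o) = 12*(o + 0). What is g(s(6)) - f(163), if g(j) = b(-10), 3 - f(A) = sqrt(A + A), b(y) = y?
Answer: -13 + sqrt(326) ≈ 5.0555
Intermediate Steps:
s(o) = 12*o
f(A) = 3 - sqrt(2)*sqrt(A) (f(A) = 3 - sqrt(A + A) = 3 - sqrt(2*A) = 3 - sqrt(2)*sqrt(A))
g(j) = -10
g(s(6)) - f(163) = -10 - (3 - sqrt(2)*sqrt(163)) = -10 - (3 - sqrt(326)) = -10 + (-3 + sqrt(326)) = -13 + sqrt(326)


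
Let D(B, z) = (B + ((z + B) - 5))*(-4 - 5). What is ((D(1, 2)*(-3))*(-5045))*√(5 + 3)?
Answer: 272430*√2 ≈ 3.8527e+5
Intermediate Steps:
D(B, z) = 45 - 18*B - 9*z (D(B, z) = (B + ((B + z) - 5))*(-9) = (B + (-5 + B + z))*(-9) = (-5 + z + 2*B)*(-9) = 45 - 18*B - 9*z)
((D(1, 2)*(-3))*(-5045))*√(5 + 3) = (((45 - 18*1 - 9*2)*(-3))*(-5045))*√(5 + 3) = (((45 - 18 - 18)*(-3))*(-5045))*√8 = ((9*(-3))*(-5045))*(2*√2) = (-27*(-5045))*(2*√2) = 136215*(2*√2) = 272430*√2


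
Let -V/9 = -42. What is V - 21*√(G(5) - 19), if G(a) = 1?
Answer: 378 - 63*I*√2 ≈ 378.0 - 89.095*I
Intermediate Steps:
V = 378 (V = -9*(-42) = 378)
V - 21*√(G(5) - 19) = 378 - 21*√(1 - 19) = 378 - 63*I*√2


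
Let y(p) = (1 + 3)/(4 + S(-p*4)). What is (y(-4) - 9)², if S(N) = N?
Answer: 1936/25 ≈ 77.440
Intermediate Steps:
y(p) = 4/(4 - 4*p) (y(p) = (1 + 3)/(4 - p*4) = 4/(4 - 4*p))
(y(-4) - 9)² = (-1/(-1 - 4) - 9)² = (-1/(-5) - 9)² = (-1*(-⅕) - 9)² = (⅕ - 9)² = (-44/5)² = 1936/25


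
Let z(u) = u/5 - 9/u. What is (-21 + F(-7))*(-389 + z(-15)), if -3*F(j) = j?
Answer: 109592/15 ≈ 7306.1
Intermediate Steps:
z(u) = -9/u + u/5 (z(u) = u*(1/5) - 9/u = u/5 - 9/u = -9/u + u/5)
F(j) = -j/3
(-21 + F(-7))*(-389 + z(-15)) = (-21 - 1/3*(-7))*(-389 + (-9/(-15) + (1/5)*(-15))) = (-21 + 7/3)*(-389 + (-9*(-1/15) - 3)) = -56*(-389 + (3/5 - 3))/3 = -56*(-389 - 12/5)/3 = -56/3*(-1957/5) = 109592/15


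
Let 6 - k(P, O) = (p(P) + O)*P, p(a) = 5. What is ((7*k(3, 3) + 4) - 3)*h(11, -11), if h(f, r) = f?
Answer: -1375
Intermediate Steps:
k(P, O) = 6 - P*(5 + O) (k(P, O) = 6 - (5 + O)*P = 6 - P*(5 + O))
((7*k(3, 3) + 4) - 3)*h(11, -11) = ((7*(6 - 5*3 - 1*3*3) + 4) - 3)*11 = ((7*(6 - 15 - 9) + 4) - 3)*11 = ((7*(-18) + 4) - 3)*11 = ((-126 + 4) - 3)*11 = (-122 - 3)*11 = -125*11 = -1375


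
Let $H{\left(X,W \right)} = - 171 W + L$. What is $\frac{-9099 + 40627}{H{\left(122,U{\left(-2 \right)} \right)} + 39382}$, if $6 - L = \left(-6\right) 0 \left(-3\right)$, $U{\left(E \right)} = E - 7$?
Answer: $\frac{31528}{40927} \approx 0.77035$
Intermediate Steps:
$U{\left(E \right)} = -7 + E$
$L = 6$ ($L = 6 - \left(-6\right) 0 \left(-3\right) = 6 - 0 \left(-3\right) = 6 - 0 = 6 + 0 = 6$)
$H{\left(X,W \right)} = 6 - 171 W$ ($H{\left(X,W \right)} = - 171 W + 6 = 6 - 171 W$)
$\frac{-9099 + 40627}{H{\left(122,U{\left(-2 \right)} \right)} + 39382} = \frac{-9099 + 40627}{\left(6 - 171 \left(-7 - 2\right)\right) + 39382} = \frac{31528}{\left(6 - -1539\right) + 39382} = \frac{31528}{\left(6 + 1539\right) + 39382} = \frac{31528}{1545 + 39382} = \frac{31528}{40927}$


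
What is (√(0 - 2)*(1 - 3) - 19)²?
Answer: 353 + 76*I*√2 ≈ 353.0 + 107.48*I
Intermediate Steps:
(√(0 - 2)*(1 - 3) - 19)² = (√(-2)*(-2) - 19)² = ((I*√2)*(-2) - 19)² = (-2*I*√2 - 19)² = (-19 - 2*I*√2)²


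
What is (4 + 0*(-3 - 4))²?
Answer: 16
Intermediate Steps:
(4 + 0*(-3 - 4))² = (4 + 0*(-7))² = (4 + 0)² = 4² = 16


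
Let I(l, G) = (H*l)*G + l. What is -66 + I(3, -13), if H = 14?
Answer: -609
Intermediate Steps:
I(l, G) = l + 14*G*l (I(l, G) = (14*l)*G + l = 14*G*l + l = l + 14*G*l)
-66 + I(3, -13) = -66 + 3*(1 + 14*(-13)) = -66 + 3*(1 - 182) = -66 + 3*(-181) = -66 - 543 = -609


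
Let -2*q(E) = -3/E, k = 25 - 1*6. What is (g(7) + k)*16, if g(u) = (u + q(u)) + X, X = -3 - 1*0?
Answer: 2600/7 ≈ 371.43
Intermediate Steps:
k = 19 (k = 25 - 6 = 19)
q(E) = 3/(2*E) (q(E) = -(-3)/(2*E) = 3/(2*E))
X = -3 (X = -3 + 0 = -3)
g(u) = -3 + u + 3/(2*u) (g(u) = (u + 3/(2*u)) - 3 = -3 + u + 3/(2*u))
(g(7) + k)*16 = ((-3 + 7 + (3/2)/7) + 19)*16 = ((-3 + 7 + (3/2)*(⅐)) + 19)*16 = ((-3 + 7 + 3/14) + 19)*16 = (59/14 + 19)*16 = (325/14)*16 = 2600/7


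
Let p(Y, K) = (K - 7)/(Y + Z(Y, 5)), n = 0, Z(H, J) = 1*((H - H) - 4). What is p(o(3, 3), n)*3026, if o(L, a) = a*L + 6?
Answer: -21182/11 ≈ -1925.6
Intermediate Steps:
Z(H, J) = -4 (Z(H, J) = 1*(0 - 4) = 1*(-4) = -4)
o(L, a) = 6 + L*a (o(L, a) = L*a + 6 = 6 + L*a)
p(Y, K) = (-7 + K)/(-4 + Y) (p(Y, K) = (K - 7)/(Y - 4) = (-7 + K)/(-4 + Y))
p(o(3, 3), n)*3026 = ((-7 + 0)/(-4 + (6 + 3*3)))*3026 = (-7/(-4 + (6 + 9)))*3026 = (-7/(-4 + 15))*3026 = (-7/11)*3026 = ((1/11)*(-7))*3026 = -7/11*3026 = -21182/11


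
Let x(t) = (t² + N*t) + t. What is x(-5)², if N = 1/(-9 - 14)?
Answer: 216225/529 ≈ 408.74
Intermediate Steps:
N = -1/23 (N = 1/(-23) = -1/23 ≈ -0.043478)
x(t) = t² + 22*t/23 (x(t) = (t² - t/23) + t = t² + 22*t/23)
x(-5)² = ((1/23)*(-5)*(22 + 23*(-5)))² = ((1/23)*(-5)*(22 - 115))² = ((1/23)*(-5)*(-93))² = (465/23)² = 216225/529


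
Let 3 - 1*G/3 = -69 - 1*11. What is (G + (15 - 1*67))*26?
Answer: 5122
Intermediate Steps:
G = 249 (G = 9 - 3*(-69 - 1*11) = 9 - 3*(-69 - 11) = 9 - 3*(-80) = 9 + 240 = 249)
(G + (15 - 1*67))*26 = (249 + (15 - 1*67))*26 = (249 + (15 - 67))*26 = (249 - 52)*26 = 197*26 = 5122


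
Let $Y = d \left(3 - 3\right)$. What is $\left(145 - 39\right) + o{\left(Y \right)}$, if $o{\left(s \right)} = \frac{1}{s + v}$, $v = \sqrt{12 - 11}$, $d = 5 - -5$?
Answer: $107$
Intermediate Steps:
$d = 10$ ($d = 5 + 5 = 10$)
$v = 1$ ($v = \sqrt{1} = 1$)
$Y = 0$ ($Y = 10 \left(3 - 3\right) = 10 \cdot 0 = 0$)
$o{\left(s \right)} = \frac{1}{1 + s}$ ($o{\left(s \right)} = \frac{1}{s + 1} = \frac{1}{1 + s}$)
$\left(145 - 39\right) + o{\left(Y \right)} = \left(145 - 39\right) + \frac{1}{1 + 0} = \left(145 - 39\right) + 1^{-1} = 106 + 1 = 107$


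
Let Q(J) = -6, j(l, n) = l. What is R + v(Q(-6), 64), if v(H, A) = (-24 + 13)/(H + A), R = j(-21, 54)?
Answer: -1229/58 ≈ -21.190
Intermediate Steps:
R = -21
v(H, A) = -11/(A + H)
R + v(Q(-6), 64) = -21 - 11/(64 - 6) = -21 - 11/58 = -1229/58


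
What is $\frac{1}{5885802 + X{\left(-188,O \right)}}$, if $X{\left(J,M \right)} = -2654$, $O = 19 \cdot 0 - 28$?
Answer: $\frac{1}{5883148} \approx 1.6998 \cdot 10^{-7}$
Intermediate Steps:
$O = -28$ ($O = 0 - 28 = -28$)
$\frac{1}{5885802 + X{\left(-188,O \right)}} = \frac{1}{5885802 - 2654} = \frac{1}{5883148}$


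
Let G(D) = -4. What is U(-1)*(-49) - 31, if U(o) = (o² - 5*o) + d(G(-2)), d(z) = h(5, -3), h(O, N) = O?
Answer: -570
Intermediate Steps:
d(z) = 5
U(o) = 5 + o² - 5*o (U(o) = (o² - 5*o) + 5 = 5 + o² - 5*o)
U(-1)*(-49) - 31 = (5 + (-1)² - 5*(-1))*(-49) - 31 = (5 + 1 + 5)*(-49) - 31 = 11*(-49) - 31 = -539 - 31 = -570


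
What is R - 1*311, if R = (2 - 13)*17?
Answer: -498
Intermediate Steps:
R = -187 (R = -11*17 = -187)
R - 1*311 = -187 - 1*311 = -187 - 311 = -498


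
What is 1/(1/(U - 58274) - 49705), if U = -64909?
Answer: -123183/6122811016 ≈ -2.0119e-5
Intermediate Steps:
1/(1/(U - 58274) - 49705) = 1/(1/(-64909 - 58274) - 49705) = 1/(1/(-123183) - 49705) = 1/(-1/123183 - 49705) = 1/(-6122811016/123183) = -123183/6122811016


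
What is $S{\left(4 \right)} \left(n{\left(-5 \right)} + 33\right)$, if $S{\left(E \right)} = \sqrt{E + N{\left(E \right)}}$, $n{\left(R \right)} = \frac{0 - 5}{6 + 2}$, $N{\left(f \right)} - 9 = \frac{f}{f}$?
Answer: $\frac{259 \sqrt{14}}{8} \approx 121.14$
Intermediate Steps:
$N{\left(f \right)} = 10$ ($N{\left(f \right)} = 9 + \frac{f}{f} = 9 + 1 = 10$)
$n{\left(R \right)} = - \frac{5}{8}$
$S{\left(E \right)} = \sqrt{10 + E}$ ($S{\left(E \right)} = \sqrt{E + 10} = \sqrt{10 + E}$)
$S{\left(4 \right)} \left(n{\left(-5 \right)} + 33\right) = \sqrt{10 + 4} \left(- \frac{5}{8} + 33\right) = \sqrt{14} \cdot \frac{259}{8} = \frac{259 \sqrt{14}}{8}$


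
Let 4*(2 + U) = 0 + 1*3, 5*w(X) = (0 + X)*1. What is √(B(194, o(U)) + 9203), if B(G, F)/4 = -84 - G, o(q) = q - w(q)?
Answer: 3*√899 ≈ 89.950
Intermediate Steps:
w(X) = X/5 (w(X) = ((0 + X)*1)/5 = (X*1)/5 = X/5)
U = -5/4 (U = -2 + (0 + 1*3)/4 = -2 + (0 + 3)/4 = -2 + (¼)*3 = -2 + ¾ = -5/4 ≈ -1.2500)
o(q) = 4*q/5 (o(q) = q - q/5 = 4*q/5)
B(G, F) = -336 - 4*G (B(G, F) = 4*(-84 - G) = -336 - 4*G)
√(B(194, o(U)) + 9203) = √((-336 - 4*194) + 9203) = √((-336 - 776) + 9203) = √(-1112 + 9203) = √8091 = 3*√899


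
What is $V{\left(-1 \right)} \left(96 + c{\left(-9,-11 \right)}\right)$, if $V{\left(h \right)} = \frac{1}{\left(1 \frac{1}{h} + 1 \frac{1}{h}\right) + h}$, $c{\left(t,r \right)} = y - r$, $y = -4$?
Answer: $- \frac{103}{3} \approx -34.333$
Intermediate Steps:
$c{\left(t,r \right)} = -4 - r$
$V{\left(h \right)} = \frac{1}{h + \frac{2}{h}}$ ($V{\left(h \right)} = \frac{1}{\left(\frac{1}{h} + \frac{1}{h}\right) + h} = \frac{1}{\frac{2}{h} + h} = \frac{1}{h + \frac{2}{h}}$)
$V{\left(-1 \right)} \left(96 + c{\left(-9,-11 \right)}\right) = - \frac{1}{2 + \left(-1\right)^{2}} \left(96 - -7\right) = - \frac{1}{2 + 1} \left(96 + \left(-4 + 11\right)\right) = - \frac{1}{3} \left(96 + 7\right) = \left(-1\right) \frac{1}{3} \cdot 103 = \left(- \frac{1}{3}\right) 103 = - \frac{103}{3}$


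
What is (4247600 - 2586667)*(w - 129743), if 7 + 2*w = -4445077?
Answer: -3906987781905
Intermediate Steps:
w = -2222542 (w = -7/2 + (1/2)*(-4445077) = -7/2 - 4445077/2 = -2222542)
(4247600 - 2586667)*(w - 129743) = (4247600 - 2586667)*(-2222542 - 129743) = 1660933*(-2352285) = -3906987781905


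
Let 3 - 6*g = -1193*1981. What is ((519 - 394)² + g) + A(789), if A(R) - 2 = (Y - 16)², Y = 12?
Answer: 1228597/3 ≈ 4.0953e+5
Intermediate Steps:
g = 1181668/3 (g = ½ - (-1193)*1981/6 = ½ - ⅙*(-2363333) = ½ + 2363333/6 = 1181668/3 ≈ 3.9389e+5)
A(R) = 18 (A(R) = 2 + (12 - 16)² = 2 + (-4)² = 2 + 16 = 18)
((519 - 394)² + g) + A(789) = ((519 - 394)² + 1181668/3) + 18 = (125² + 1181668/3) + 18 = (15625 + 1181668/3) + 18 = 1228543/3 + 18 = 1228597/3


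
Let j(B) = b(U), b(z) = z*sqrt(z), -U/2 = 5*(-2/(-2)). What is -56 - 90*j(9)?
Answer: -56 + 900*I*sqrt(10) ≈ -56.0 + 2846.1*I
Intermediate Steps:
U = -10 (U = -10*(-2/(-2)) = -10*(-2*(-1/2)) = -10 ≈ -10.000)
b(z) = z**(3/2)
j(B) = -10*I*sqrt(10) (j(B) = (-10)**(3/2) = -10*I*sqrt(10))
-56 - 90*j(9) = -56 - (-900)*I*sqrt(10) = -56 + 900*I*sqrt(10)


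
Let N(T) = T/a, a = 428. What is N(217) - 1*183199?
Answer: -78408955/428 ≈ -1.8320e+5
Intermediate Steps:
N(T) = T/428
N(217) - 1*183199 = (1/428)*217 - 1*183199 = 217/428 - 183199 = -78408955/428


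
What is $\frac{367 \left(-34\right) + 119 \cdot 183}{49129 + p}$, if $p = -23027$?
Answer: $\frac{9299}{26102} \approx 0.35626$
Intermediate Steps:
$\frac{367 \left(-34\right) + 119 \cdot 183}{49129 + p} = \frac{367 \left(-34\right) + 119 \cdot 183}{49129 - 23027} = \frac{-12478 + 21777}{26102} = 9299 \cdot \frac{1}{26102} = \frac{9299}{26102}$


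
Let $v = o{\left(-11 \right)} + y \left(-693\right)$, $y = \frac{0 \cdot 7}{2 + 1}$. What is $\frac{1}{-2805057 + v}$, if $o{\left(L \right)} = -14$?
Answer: $- \frac{1}{2805071} \approx -3.565 \cdot 10^{-7}$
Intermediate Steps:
$y = 0$ ($y = \frac{0}{3} = 0 \cdot \frac{1}{3} = 0$)
$v = -14$ ($v = -14 + 0 \left(-693\right) = -14 + 0 = -14$)
$\frac{1}{-2805057 + v} = \frac{1}{-2805057 - 14} = \frac{1}{-2805071} = - \frac{1}{2805071}$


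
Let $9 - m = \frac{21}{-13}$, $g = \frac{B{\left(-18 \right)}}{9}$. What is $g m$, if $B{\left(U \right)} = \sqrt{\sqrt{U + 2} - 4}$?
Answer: $\frac{92 \sqrt{-1 + i}}{39} \approx 1.0735 + 2.5918 i$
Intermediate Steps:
$B{\left(U \right)} = \sqrt{-4 + \sqrt{2 + U}}$ ($B{\left(U \right)} = \sqrt{\sqrt{2 + U} - 4} = \sqrt{-4 + \sqrt{2 + U}}$)
$g = \frac{\sqrt{-4 + 4 i}}{9}$ ($g = \frac{\sqrt{-4 + \sqrt{2 - 18}}}{9} = \sqrt{-4 + \sqrt{-16}} \cdot \frac{1}{9} = \sqrt{-4 + 4 i} \frac{1}{9} = \frac{\sqrt{-4 + 4 i}}{9} \approx 0.10113 + 0.24415 i$)
$m = \frac{138}{13}$ ($m = 9 - \frac{21}{-13} = 9 - 21 \left(- \frac{1}{13}\right) = 9 - - \frac{21}{13} = 9 + \frac{21}{13} = \frac{138}{13} \approx 10.615$)
$g m = \frac{2 \sqrt{-1 + i}}{9} \cdot \frac{138}{13} = \frac{92 \sqrt{-1 + i}}{39}$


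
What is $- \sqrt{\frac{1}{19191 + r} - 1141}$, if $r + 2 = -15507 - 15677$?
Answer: $- \frac{26 i \sqrt{242850770}}{11995} \approx - 33.779 i$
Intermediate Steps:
$r = -31186$ ($r = -2 - 31184 = -31186$)
$- \sqrt{\frac{1}{19191 + r} - 1141} = - \sqrt{\frac{1}{19191 - 31186} - 1141} = - \sqrt{\frac{1}{-11995} - 1141} = - \sqrt{- \frac{1}{11995} - 1141} = - \sqrt{- \frac{13686296}{11995}} = - \frac{26 i \sqrt{242850770}}{11995}$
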